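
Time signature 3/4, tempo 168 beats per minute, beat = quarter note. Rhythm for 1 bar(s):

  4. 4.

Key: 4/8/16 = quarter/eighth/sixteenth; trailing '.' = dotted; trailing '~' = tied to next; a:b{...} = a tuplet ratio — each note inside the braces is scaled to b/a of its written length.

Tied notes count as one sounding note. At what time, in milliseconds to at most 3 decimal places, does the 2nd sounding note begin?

1. 0.0ms @ 0 + 535.714ms (3/2)
2. 535.714ms @ 3/2 + 535.714ms (3/2)

note 2 onset = 3/2b = 535.714ms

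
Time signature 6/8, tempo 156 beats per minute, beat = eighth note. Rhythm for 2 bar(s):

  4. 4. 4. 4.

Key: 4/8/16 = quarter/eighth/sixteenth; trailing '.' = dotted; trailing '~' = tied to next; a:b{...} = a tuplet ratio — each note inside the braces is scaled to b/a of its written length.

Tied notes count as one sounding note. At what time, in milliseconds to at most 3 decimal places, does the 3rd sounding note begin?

1. 0.0ms @ 0 + 1153.846ms (3)
2. 1153.846ms @ 3 + 1153.846ms (3)
3. 2307.692ms @ 6 + 1153.846ms (3)
4. 3461.538ms @ 9 + 1153.846ms (3)

note 3 onset = 6b = 2307.692ms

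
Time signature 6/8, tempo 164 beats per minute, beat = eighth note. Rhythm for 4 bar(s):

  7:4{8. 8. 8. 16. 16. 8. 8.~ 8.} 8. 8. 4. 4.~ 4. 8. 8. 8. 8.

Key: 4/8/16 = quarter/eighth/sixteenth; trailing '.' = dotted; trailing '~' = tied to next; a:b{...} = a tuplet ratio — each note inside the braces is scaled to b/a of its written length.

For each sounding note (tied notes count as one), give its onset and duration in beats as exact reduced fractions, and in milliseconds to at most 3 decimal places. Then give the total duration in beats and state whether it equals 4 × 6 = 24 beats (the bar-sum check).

1) 0.0ms=0b +313.589ms=6/7b
2) 313.589ms=6/7b +313.589ms=6/7b
3) 627.178ms=12/7b +313.589ms=6/7b
4) 940.767ms=18/7b +156.794ms=3/7b
5) 1097.561ms=3b +156.794ms=3/7b
6) 1254.355ms=24/7b +313.589ms=6/7b
7) 1567.944ms=30/7b +627.178ms=12/7b
8) 2195.122ms=6b +548.78ms=3/2b
9) 2743.902ms=15/2b +548.78ms=3/2b
10) 3292.683ms=9b +1097.561ms=3b
11) 4390.244ms=12b +2195.122ms=6b
12) 6585.366ms=18b +548.78ms=3/2b
13) 7134.146ms=39/2b +548.78ms=3/2b
14) 7682.927ms=21b +548.78ms=3/2b
15) 8231.707ms=45/2b +548.78ms=3/2b
Σ=24b of 24 (164bpm 6/8) — PASS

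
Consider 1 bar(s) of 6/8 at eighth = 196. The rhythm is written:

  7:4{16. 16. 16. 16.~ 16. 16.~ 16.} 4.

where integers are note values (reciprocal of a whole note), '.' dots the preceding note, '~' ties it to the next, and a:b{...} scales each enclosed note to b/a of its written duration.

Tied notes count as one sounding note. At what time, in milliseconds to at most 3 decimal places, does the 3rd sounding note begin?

1. 0.0ms @ 0 + 131.195ms (3/7)
2. 131.195ms @ 3/7 + 131.195ms (3/7)
3. 262.391ms @ 6/7 + 131.195ms (3/7)
4. 393.586ms @ 9/7 + 262.391ms (6/7)
5. 655.977ms @ 15/7 + 262.391ms (6/7)
6. 918.367ms @ 3 + 918.367ms (3)

note 3 onset = 6/7b = 262.391ms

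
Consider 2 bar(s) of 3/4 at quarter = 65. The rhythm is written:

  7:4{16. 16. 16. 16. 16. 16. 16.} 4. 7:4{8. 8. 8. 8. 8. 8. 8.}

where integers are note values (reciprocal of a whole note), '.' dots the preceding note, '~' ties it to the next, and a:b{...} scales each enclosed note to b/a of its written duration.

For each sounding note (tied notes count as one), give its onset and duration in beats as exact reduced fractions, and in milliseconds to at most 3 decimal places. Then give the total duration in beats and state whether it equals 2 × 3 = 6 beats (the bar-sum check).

1) 0.0ms=0b +197.802ms=3/14b
2) 197.802ms=3/14b +197.802ms=3/14b
3) 395.604ms=3/7b +197.802ms=3/14b
4) 593.407ms=9/14b +197.802ms=3/14b
5) 791.209ms=6/7b +197.802ms=3/14b
6) 989.011ms=15/14b +197.802ms=3/14b
7) 1186.813ms=9/7b +197.802ms=3/14b
8) 1384.615ms=3/2b +1384.615ms=3/2b
9) 2769.231ms=3b +395.604ms=3/7b
10) 3164.835ms=24/7b +395.604ms=3/7b
11) 3560.44ms=27/7b +395.604ms=3/7b
12) 3956.044ms=30/7b +395.604ms=3/7b
13) 4351.648ms=33/7b +395.604ms=3/7b
14) 4747.253ms=36/7b +395.604ms=3/7b
15) 5142.857ms=39/7b +395.604ms=3/7b
Σ=6b of 6 (65bpm 3/4) — PASS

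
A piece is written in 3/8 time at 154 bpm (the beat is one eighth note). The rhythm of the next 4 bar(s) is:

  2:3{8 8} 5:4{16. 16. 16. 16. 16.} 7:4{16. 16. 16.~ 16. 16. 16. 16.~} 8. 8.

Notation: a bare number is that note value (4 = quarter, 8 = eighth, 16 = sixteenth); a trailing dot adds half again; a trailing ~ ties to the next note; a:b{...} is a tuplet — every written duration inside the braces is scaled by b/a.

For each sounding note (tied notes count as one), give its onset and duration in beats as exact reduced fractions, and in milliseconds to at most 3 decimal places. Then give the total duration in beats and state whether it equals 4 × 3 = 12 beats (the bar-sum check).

1) 0.0ms=0b +584.416ms=3/2b
2) 584.416ms=3/2b +584.416ms=3/2b
3) 1168.831ms=3b +233.766ms=3/5b
4) 1402.597ms=18/5b +233.766ms=3/5b
5) 1636.364ms=21/5b +233.766ms=3/5b
6) 1870.13ms=24/5b +233.766ms=3/5b
7) 2103.896ms=27/5b +233.766ms=3/5b
8) 2337.662ms=6b +166.976ms=3/7b
9) 2504.638ms=45/7b +166.976ms=3/7b
10) 2671.614ms=48/7b +333.952ms=6/7b
11) 3005.566ms=54/7b +166.976ms=3/7b
12) 3172.542ms=57/7b +166.976ms=3/7b
13) 3339.518ms=60/7b +751.391ms=27/14b
14) 4090.909ms=21/2b +584.416ms=3/2b
Σ=12b of 12 (154bpm 3/8) — PASS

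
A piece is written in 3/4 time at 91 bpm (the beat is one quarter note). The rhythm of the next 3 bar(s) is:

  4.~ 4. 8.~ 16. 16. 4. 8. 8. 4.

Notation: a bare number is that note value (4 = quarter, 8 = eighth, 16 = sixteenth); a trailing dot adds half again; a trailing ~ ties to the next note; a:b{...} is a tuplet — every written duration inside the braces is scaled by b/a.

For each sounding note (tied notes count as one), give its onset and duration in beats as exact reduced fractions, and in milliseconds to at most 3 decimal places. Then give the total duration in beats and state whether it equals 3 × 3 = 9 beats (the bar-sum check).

1) 0.0ms=0b +1978.022ms=3b
2) 1978.022ms=3b +741.758ms=9/8b
3) 2719.78ms=33/8b +247.253ms=3/8b
4) 2967.033ms=9/2b +989.011ms=3/2b
5) 3956.044ms=6b +494.505ms=3/4b
6) 4450.549ms=27/4b +494.505ms=3/4b
7) 4945.055ms=15/2b +989.011ms=3/2b
Σ=9b of 9 (91bpm 3/4) — PASS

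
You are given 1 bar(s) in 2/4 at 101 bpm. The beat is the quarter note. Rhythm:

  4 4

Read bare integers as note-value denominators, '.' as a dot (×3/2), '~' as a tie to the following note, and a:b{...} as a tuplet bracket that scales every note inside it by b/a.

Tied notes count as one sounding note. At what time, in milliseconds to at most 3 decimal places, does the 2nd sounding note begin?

note 2 onset = 1b = 594.059ms

1. 0.0ms @ 0 + 594.059ms (1)
2. 594.059ms @ 1 + 594.059ms (1)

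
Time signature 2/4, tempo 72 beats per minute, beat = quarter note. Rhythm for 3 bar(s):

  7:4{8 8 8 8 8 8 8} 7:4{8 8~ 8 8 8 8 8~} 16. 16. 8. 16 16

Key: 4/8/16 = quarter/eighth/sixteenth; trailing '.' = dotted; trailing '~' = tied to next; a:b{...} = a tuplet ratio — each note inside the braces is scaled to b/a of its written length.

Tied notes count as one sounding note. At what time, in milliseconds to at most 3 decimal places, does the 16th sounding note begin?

note 16 onset = 11/2b = 4583.333ms

1. 0.0ms @ 0 + 238.095ms (2/7)
2. 238.095ms @ 2/7 + 238.095ms (2/7)
3. 476.19ms @ 4/7 + 238.095ms (2/7)
4. 714.286ms @ 6/7 + 238.095ms (2/7)
5. 952.381ms @ 8/7 + 238.095ms (2/7)
6. 1190.476ms @ 10/7 + 238.095ms (2/7)
7. 1428.571ms @ 12/7 + 238.095ms (2/7)
8. 1666.667ms @ 2 + 238.095ms (2/7)
9. 1904.762ms @ 16/7 + 476.19ms (4/7)
10. 2380.952ms @ 20/7 + 238.095ms (2/7)
11. 2619.048ms @ 22/7 + 238.095ms (2/7)
12. 2857.143ms @ 24/7 + 238.095ms (2/7)
13. 3095.238ms @ 26/7 + 550.595ms (37/56)
14. 3645.833ms @ 35/8 + 312.5ms (3/8)
15. 3958.333ms @ 19/4 + 625.0ms (3/4)
16. 4583.333ms @ 11/2 + 208.333ms (1/4)
17. 4791.667ms @ 23/4 + 208.333ms (1/4)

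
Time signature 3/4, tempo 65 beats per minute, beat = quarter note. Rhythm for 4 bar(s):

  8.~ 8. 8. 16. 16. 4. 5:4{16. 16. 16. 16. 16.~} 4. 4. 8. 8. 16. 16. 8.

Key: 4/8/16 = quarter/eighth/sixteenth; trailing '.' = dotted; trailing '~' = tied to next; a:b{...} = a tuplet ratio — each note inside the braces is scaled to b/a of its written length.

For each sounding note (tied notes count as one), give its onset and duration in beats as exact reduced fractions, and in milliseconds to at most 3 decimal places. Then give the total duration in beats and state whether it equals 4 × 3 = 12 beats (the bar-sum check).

1) 0.0ms=0b +1384.615ms=3/2b
2) 1384.615ms=3/2b +692.308ms=3/4b
3) 2076.923ms=9/4b +346.154ms=3/8b
4) 2423.077ms=21/8b +346.154ms=3/8b
5) 2769.231ms=3b +1384.615ms=3/2b
6) 4153.846ms=9/2b +276.923ms=3/10b
7) 4430.769ms=24/5b +276.923ms=3/10b
8) 4707.692ms=51/10b +276.923ms=3/10b
9) 4984.615ms=27/5b +276.923ms=3/10b
10) 5261.538ms=57/10b +1661.538ms=9/5b
11) 6923.077ms=15/2b +1384.615ms=3/2b
12) 8307.692ms=9b +692.308ms=3/4b
13) 9000.0ms=39/4b +692.308ms=3/4b
14) 9692.308ms=21/2b +346.154ms=3/8b
15) 10038.462ms=87/8b +346.154ms=3/8b
16) 10384.615ms=45/4b +692.308ms=3/4b
Σ=12b of 12 (65bpm 3/4) — PASS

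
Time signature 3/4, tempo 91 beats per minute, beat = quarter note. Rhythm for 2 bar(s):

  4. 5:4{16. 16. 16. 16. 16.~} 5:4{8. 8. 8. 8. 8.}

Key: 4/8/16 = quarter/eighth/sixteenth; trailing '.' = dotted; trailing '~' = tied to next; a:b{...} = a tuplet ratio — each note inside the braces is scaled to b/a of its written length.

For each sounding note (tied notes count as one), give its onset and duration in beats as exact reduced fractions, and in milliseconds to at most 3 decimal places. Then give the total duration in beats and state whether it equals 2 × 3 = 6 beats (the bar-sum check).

1) 0.0ms=0b +989.011ms=3/2b
2) 989.011ms=3/2b +197.802ms=3/10b
3) 1186.813ms=9/5b +197.802ms=3/10b
4) 1384.615ms=21/10b +197.802ms=3/10b
5) 1582.418ms=12/5b +197.802ms=3/10b
6) 1780.22ms=27/10b +593.407ms=9/10b
7) 2373.626ms=18/5b +395.604ms=3/5b
8) 2769.231ms=21/5b +395.604ms=3/5b
9) 3164.835ms=24/5b +395.604ms=3/5b
10) 3560.44ms=27/5b +395.604ms=3/5b
Σ=6b of 6 (91bpm 3/4) — PASS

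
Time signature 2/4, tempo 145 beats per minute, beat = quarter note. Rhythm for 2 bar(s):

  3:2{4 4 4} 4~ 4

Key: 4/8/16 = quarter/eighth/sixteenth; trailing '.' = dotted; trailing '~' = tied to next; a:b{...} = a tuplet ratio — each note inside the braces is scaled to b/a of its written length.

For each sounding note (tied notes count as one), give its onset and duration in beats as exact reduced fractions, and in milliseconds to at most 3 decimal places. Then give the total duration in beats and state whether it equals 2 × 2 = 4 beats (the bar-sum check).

1) 0.0ms=0b +275.862ms=2/3b
2) 275.862ms=2/3b +275.862ms=2/3b
3) 551.724ms=4/3b +275.862ms=2/3b
4) 827.586ms=2b +827.586ms=2b
Σ=4b of 4 (145bpm 2/4) — PASS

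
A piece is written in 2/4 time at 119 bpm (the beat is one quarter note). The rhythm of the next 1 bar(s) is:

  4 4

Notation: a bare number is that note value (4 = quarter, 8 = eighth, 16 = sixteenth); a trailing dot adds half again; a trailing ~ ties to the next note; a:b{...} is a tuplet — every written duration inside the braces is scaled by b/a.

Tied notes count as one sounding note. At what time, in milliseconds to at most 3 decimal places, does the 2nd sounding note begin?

note 2 onset = 1b = 504.202ms

1. 0.0ms @ 0 + 504.202ms (1)
2. 504.202ms @ 1 + 504.202ms (1)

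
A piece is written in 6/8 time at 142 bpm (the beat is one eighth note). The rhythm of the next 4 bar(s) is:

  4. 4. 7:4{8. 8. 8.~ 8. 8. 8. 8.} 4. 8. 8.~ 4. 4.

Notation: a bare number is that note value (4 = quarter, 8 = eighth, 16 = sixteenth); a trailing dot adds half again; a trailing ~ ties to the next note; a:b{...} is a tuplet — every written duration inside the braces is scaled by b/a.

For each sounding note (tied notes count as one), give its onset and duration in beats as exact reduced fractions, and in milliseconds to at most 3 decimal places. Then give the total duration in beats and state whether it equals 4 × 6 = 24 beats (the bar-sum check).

1) 0.0ms=0b +1267.606ms=3b
2) 1267.606ms=3b +1267.606ms=3b
3) 2535.211ms=6b +362.173ms=6/7b
4) 2897.384ms=48/7b +362.173ms=6/7b
5) 3259.557ms=54/7b +724.346ms=12/7b
6) 3983.903ms=66/7b +362.173ms=6/7b
7) 4346.076ms=72/7b +362.173ms=6/7b
8) 4708.249ms=78/7b +362.173ms=6/7b
9) 5070.423ms=12b +1267.606ms=3b
10) 6338.028ms=15b +633.803ms=3/2b
11) 6971.831ms=33/2b +1901.408ms=9/2b
12) 8873.239ms=21b +1267.606ms=3b
Σ=24b of 24 (142bpm 6/8) — PASS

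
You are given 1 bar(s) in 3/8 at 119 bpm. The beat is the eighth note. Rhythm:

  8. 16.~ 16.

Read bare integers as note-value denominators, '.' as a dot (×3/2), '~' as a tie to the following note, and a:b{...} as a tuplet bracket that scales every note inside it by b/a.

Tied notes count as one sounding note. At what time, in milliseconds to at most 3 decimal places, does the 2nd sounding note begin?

1. 0.0ms @ 0 + 756.303ms (3/2)
2. 756.303ms @ 3/2 + 756.303ms (3/2)

note 2 onset = 3/2b = 756.303ms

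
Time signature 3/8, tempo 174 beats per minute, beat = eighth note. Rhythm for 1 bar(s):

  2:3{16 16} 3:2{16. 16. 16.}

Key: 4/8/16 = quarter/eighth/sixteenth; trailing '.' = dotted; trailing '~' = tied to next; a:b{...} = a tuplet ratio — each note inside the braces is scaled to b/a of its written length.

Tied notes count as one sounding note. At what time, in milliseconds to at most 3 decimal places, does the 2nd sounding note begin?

1. 0.0ms @ 0 + 258.621ms (3/4)
2. 258.621ms @ 3/4 + 258.621ms (3/4)
3. 517.241ms @ 3/2 + 172.414ms (1/2)
4. 689.655ms @ 2 + 172.414ms (1/2)
5. 862.069ms @ 5/2 + 172.414ms (1/2)

note 2 onset = 3/4b = 258.621ms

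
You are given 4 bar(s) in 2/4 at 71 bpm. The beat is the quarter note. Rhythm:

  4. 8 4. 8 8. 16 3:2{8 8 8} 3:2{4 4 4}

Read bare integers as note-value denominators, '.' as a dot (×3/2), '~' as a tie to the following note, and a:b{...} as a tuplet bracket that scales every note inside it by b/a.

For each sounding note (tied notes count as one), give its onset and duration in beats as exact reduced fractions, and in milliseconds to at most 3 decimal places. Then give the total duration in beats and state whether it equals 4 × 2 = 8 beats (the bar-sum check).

1) 0.0ms=0b +1267.606ms=3/2b
2) 1267.606ms=3/2b +422.535ms=1/2b
3) 1690.141ms=2b +1267.606ms=3/2b
4) 2957.746ms=7/2b +422.535ms=1/2b
5) 3380.282ms=4b +633.803ms=3/4b
6) 4014.085ms=19/4b +211.268ms=1/4b
7) 4225.352ms=5b +281.69ms=1/3b
8) 4507.042ms=16/3b +281.69ms=1/3b
9) 4788.732ms=17/3b +281.69ms=1/3b
10) 5070.423ms=6b +563.38ms=2/3b
11) 5633.803ms=20/3b +563.38ms=2/3b
12) 6197.183ms=22/3b +563.38ms=2/3b
Σ=8b of 8 (71bpm 2/4) — PASS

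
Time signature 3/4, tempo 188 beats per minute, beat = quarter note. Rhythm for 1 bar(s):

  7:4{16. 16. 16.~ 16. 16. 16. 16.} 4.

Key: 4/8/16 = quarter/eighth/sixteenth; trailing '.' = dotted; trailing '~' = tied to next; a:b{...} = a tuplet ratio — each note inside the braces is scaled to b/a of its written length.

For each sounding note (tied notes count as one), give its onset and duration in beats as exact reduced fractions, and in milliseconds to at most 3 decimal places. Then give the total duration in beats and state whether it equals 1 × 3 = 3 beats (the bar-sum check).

1) 0.0ms=0b +68.389ms=3/14b
2) 68.389ms=3/14b +68.389ms=3/14b
3) 136.778ms=3/7b +136.778ms=3/7b
4) 273.556ms=6/7b +68.389ms=3/14b
5) 341.945ms=15/14b +68.389ms=3/14b
6) 410.334ms=9/7b +68.389ms=3/14b
7) 478.723ms=3/2b +478.723ms=3/2b
Σ=3b of 3 (188bpm 3/4) — PASS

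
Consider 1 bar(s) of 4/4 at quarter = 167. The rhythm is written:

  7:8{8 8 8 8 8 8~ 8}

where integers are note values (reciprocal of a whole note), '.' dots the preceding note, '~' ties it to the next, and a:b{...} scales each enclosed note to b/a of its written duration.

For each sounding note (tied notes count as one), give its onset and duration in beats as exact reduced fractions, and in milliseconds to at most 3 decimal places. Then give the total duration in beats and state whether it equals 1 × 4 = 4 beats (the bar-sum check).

1) 0.0ms=0b +205.304ms=4/7b
2) 205.304ms=4/7b +205.304ms=4/7b
3) 410.607ms=8/7b +205.304ms=4/7b
4) 615.911ms=12/7b +205.304ms=4/7b
5) 821.215ms=16/7b +205.304ms=4/7b
6) 1026.518ms=20/7b +410.607ms=8/7b
Σ=4b of 4 (167bpm 4/4) — PASS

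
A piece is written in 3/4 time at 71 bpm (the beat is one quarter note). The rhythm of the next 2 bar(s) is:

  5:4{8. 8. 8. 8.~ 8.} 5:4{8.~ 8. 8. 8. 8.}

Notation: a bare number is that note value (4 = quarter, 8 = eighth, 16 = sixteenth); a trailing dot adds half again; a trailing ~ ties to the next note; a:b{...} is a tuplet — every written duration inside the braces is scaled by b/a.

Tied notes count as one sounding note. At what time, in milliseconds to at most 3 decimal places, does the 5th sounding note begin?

note 5 onset = 3b = 2535.211ms

1. 0.0ms @ 0 + 507.042ms (3/5)
2. 507.042ms @ 3/5 + 507.042ms (3/5)
3. 1014.085ms @ 6/5 + 507.042ms (3/5)
4. 1521.127ms @ 9/5 + 1014.085ms (6/5)
5. 2535.211ms @ 3 + 1014.085ms (6/5)
6. 3549.296ms @ 21/5 + 507.042ms (3/5)
7. 4056.338ms @ 24/5 + 507.042ms (3/5)
8. 4563.38ms @ 27/5 + 507.042ms (3/5)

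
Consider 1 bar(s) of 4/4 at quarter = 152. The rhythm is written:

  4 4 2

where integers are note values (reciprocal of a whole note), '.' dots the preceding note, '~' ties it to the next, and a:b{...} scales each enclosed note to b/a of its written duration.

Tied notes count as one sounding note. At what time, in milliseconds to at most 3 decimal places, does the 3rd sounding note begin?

note 3 onset = 2b = 789.474ms

1. 0.0ms @ 0 + 394.737ms (1)
2. 394.737ms @ 1 + 394.737ms (1)
3. 789.474ms @ 2 + 789.474ms (2)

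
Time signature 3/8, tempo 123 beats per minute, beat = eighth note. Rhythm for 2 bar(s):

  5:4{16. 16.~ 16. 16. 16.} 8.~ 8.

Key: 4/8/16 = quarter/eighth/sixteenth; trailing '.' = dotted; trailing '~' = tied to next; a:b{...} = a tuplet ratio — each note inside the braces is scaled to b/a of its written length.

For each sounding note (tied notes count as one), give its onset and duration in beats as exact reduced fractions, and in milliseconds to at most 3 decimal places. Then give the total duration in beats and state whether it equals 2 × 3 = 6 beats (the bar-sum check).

1) 0.0ms=0b +292.683ms=3/5b
2) 292.683ms=3/5b +585.366ms=6/5b
3) 878.049ms=9/5b +292.683ms=3/5b
4) 1170.732ms=12/5b +292.683ms=3/5b
5) 1463.415ms=3b +1463.415ms=3b
Σ=6b of 6 (123bpm 3/8) — PASS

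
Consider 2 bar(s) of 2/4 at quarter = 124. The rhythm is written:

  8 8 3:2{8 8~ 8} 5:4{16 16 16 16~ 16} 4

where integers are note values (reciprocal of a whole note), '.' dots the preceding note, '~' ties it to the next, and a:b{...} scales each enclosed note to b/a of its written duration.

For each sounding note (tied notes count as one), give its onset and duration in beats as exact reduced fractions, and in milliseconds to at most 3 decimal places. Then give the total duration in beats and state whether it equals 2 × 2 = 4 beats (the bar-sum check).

1) 0.0ms=0b +241.935ms=1/2b
2) 241.935ms=1/2b +241.935ms=1/2b
3) 483.871ms=1b +161.29ms=1/3b
4) 645.161ms=4/3b +322.581ms=2/3b
5) 967.742ms=2b +96.774ms=1/5b
6) 1064.516ms=11/5b +96.774ms=1/5b
7) 1161.29ms=12/5b +96.774ms=1/5b
8) 1258.065ms=13/5b +193.548ms=2/5b
9) 1451.613ms=3b +483.871ms=1b
Σ=4b of 4 (124bpm 2/4) — PASS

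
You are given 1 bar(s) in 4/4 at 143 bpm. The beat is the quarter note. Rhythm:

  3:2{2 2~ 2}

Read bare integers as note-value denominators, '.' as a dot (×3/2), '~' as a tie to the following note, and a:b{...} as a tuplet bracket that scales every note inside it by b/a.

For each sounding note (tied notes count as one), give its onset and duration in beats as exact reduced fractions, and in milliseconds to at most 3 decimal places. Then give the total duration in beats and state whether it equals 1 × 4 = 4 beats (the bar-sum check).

1) 0.0ms=0b +559.441ms=4/3b
2) 559.441ms=4/3b +1118.881ms=8/3b
Σ=4b of 4 (143bpm 4/4) — PASS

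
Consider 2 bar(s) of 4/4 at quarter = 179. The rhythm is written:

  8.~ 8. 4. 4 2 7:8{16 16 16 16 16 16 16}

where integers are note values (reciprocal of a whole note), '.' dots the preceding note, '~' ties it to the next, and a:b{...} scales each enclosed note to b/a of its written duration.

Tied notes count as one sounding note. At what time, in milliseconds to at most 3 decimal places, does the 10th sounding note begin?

1. 0.0ms @ 0 + 502.793ms (3/2)
2. 502.793ms @ 3/2 + 502.793ms (3/2)
3. 1005.587ms @ 3 + 335.196ms (1)
4. 1340.782ms @ 4 + 670.391ms (2)
5. 2011.173ms @ 6 + 95.77ms (2/7)
6. 2106.943ms @ 44/7 + 95.77ms (2/7)
7. 2202.713ms @ 46/7 + 95.77ms (2/7)
8. 2298.484ms @ 48/7 + 95.77ms (2/7)
9. 2394.254ms @ 50/7 + 95.77ms (2/7)
10. 2490.024ms @ 52/7 + 95.77ms (2/7)
11. 2585.794ms @ 54/7 + 95.77ms (2/7)

note 10 onset = 52/7b = 2490.024ms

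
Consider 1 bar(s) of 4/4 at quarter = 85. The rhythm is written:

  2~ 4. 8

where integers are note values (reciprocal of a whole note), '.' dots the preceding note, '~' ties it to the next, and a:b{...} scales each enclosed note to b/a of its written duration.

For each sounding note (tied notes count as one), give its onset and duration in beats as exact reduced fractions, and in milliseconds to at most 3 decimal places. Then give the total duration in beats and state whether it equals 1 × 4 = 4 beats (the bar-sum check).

1) 0.0ms=0b +2470.588ms=7/2b
2) 2470.588ms=7/2b +352.941ms=1/2b
Σ=4b of 4 (85bpm 4/4) — PASS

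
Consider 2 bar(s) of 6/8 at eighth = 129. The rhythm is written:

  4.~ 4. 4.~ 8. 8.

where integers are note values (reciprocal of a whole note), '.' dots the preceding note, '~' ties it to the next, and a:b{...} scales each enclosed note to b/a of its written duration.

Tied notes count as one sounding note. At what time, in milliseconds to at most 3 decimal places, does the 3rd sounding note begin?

note 3 onset = 21/2b = 4883.721ms

1. 0.0ms @ 0 + 2790.698ms (6)
2. 2790.698ms @ 6 + 2093.023ms (9/2)
3. 4883.721ms @ 21/2 + 697.674ms (3/2)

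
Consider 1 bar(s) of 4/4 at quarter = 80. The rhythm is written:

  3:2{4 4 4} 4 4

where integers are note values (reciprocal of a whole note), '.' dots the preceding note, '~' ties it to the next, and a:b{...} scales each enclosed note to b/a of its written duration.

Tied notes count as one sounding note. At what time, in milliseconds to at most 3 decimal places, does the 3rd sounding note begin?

note 3 onset = 4/3b = 1000.0ms

1. 0.0ms @ 0 + 500.0ms (2/3)
2. 500.0ms @ 2/3 + 500.0ms (2/3)
3. 1000.0ms @ 4/3 + 500.0ms (2/3)
4. 1500.0ms @ 2 + 750.0ms (1)
5. 2250.0ms @ 3 + 750.0ms (1)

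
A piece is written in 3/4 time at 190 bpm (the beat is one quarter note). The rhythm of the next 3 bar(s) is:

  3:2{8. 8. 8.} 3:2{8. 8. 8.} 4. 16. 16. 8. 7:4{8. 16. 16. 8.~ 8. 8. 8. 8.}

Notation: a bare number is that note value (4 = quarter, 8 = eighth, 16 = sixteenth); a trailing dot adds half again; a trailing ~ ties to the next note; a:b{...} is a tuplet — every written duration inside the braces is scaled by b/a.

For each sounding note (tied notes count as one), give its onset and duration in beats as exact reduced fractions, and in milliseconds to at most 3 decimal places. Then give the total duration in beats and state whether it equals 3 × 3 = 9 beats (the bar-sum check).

1) 0.0ms=0b +157.895ms=1/2b
2) 157.895ms=1/2b +157.895ms=1/2b
3) 315.789ms=1b +157.895ms=1/2b
4) 473.684ms=3/2b +157.895ms=1/2b
5) 631.579ms=2b +157.895ms=1/2b
6) 789.474ms=5/2b +157.895ms=1/2b
7) 947.368ms=3b +473.684ms=3/2b
8) 1421.053ms=9/2b +118.421ms=3/8b
9) 1539.474ms=39/8b +118.421ms=3/8b
10) 1657.895ms=21/4b +236.842ms=3/4b
11) 1894.737ms=6b +135.338ms=3/7b
12) 2030.075ms=45/7b +67.669ms=3/14b
13) 2097.744ms=93/14b +67.669ms=3/14b
14) 2165.414ms=48/7b +270.677ms=6/7b
15) 2436.09ms=54/7b +135.338ms=3/7b
16) 2571.429ms=57/7b +135.338ms=3/7b
17) 2706.767ms=60/7b +135.338ms=3/7b
Σ=9b of 9 (190bpm 3/4) — PASS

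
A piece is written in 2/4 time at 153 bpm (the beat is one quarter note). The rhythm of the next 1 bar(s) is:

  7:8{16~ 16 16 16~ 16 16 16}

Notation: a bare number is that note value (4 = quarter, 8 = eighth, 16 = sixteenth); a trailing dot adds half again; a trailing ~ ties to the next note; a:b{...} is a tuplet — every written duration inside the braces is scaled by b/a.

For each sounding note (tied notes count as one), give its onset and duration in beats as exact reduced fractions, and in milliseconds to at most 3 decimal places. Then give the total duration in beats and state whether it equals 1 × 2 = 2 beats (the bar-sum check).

1) 0.0ms=0b +224.09ms=4/7b
2) 224.09ms=4/7b +112.045ms=2/7b
3) 336.134ms=6/7b +224.09ms=4/7b
4) 560.224ms=10/7b +112.045ms=2/7b
5) 672.269ms=12/7b +112.045ms=2/7b
Σ=2b of 2 (153bpm 2/4) — PASS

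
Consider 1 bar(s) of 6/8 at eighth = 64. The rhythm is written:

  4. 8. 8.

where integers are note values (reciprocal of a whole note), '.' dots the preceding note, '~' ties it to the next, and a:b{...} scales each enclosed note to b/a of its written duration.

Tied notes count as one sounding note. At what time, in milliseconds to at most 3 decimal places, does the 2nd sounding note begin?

1. 0.0ms @ 0 + 2812.5ms (3)
2. 2812.5ms @ 3 + 1406.25ms (3/2)
3. 4218.75ms @ 9/2 + 1406.25ms (3/2)

note 2 onset = 3b = 2812.5ms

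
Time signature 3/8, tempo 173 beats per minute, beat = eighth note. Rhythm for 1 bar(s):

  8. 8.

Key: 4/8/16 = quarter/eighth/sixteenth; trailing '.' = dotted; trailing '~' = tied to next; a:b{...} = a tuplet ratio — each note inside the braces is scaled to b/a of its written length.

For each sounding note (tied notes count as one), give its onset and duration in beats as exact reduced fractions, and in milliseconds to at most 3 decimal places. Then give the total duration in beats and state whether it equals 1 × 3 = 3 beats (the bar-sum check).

1) 0.0ms=0b +520.231ms=3/2b
2) 520.231ms=3/2b +520.231ms=3/2b
Σ=3b of 3 (173bpm 3/8) — PASS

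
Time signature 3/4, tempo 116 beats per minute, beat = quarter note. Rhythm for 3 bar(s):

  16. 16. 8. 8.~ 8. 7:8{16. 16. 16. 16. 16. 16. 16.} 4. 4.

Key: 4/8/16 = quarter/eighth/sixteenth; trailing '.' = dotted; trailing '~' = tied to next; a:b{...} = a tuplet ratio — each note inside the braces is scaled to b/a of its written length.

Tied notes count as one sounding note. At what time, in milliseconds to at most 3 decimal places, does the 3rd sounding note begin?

1. 0.0ms @ 0 + 193.966ms (3/8)
2. 193.966ms @ 3/8 + 193.966ms (3/8)
3. 387.931ms @ 3/4 + 387.931ms (3/4)
4. 775.862ms @ 3/2 + 775.862ms (3/2)
5. 1551.724ms @ 3 + 221.675ms (3/7)
6. 1773.399ms @ 24/7 + 221.675ms (3/7)
7. 1995.074ms @ 27/7 + 221.675ms (3/7)
8. 2216.749ms @ 30/7 + 221.675ms (3/7)
9. 2438.424ms @ 33/7 + 221.675ms (3/7)
10. 2660.099ms @ 36/7 + 221.675ms (3/7)
11. 2881.773ms @ 39/7 + 221.675ms (3/7)
12. 3103.448ms @ 6 + 775.862ms (3/2)
13. 3879.31ms @ 15/2 + 775.862ms (3/2)

note 3 onset = 3/4b = 387.931ms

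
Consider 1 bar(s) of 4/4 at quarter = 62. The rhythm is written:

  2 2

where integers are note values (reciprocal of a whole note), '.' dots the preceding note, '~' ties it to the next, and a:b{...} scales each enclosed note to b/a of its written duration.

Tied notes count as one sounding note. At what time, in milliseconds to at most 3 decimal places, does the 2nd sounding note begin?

note 2 onset = 2b = 1935.484ms

1. 0.0ms @ 0 + 1935.484ms (2)
2. 1935.484ms @ 2 + 1935.484ms (2)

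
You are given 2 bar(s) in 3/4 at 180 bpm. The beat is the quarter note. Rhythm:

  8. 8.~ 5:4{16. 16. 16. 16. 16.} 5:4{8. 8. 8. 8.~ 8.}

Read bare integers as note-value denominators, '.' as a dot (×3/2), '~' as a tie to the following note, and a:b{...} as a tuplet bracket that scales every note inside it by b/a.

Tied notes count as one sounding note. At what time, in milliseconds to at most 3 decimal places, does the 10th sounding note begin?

note 10 onset = 24/5b = 1600.0ms

1. 0.0ms @ 0 + 250.0ms (3/4)
2. 250.0ms @ 3/4 + 350.0ms (21/20)
3. 600.0ms @ 9/5 + 100.0ms (3/10)
4. 700.0ms @ 21/10 + 100.0ms (3/10)
5. 800.0ms @ 12/5 + 100.0ms (3/10)
6. 900.0ms @ 27/10 + 100.0ms (3/10)
7. 1000.0ms @ 3 + 200.0ms (3/5)
8. 1200.0ms @ 18/5 + 200.0ms (3/5)
9. 1400.0ms @ 21/5 + 200.0ms (3/5)
10. 1600.0ms @ 24/5 + 400.0ms (6/5)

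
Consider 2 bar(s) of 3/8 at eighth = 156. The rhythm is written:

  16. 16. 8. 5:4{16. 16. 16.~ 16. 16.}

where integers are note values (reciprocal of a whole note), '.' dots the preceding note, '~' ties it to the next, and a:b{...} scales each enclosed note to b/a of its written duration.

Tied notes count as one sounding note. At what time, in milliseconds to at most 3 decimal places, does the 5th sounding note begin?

note 5 onset = 18/5b = 1384.615ms

1. 0.0ms @ 0 + 288.462ms (3/4)
2. 288.462ms @ 3/4 + 288.462ms (3/4)
3. 576.923ms @ 3/2 + 576.923ms (3/2)
4. 1153.846ms @ 3 + 230.769ms (3/5)
5. 1384.615ms @ 18/5 + 230.769ms (3/5)
6. 1615.385ms @ 21/5 + 461.538ms (6/5)
7. 2076.923ms @ 27/5 + 230.769ms (3/5)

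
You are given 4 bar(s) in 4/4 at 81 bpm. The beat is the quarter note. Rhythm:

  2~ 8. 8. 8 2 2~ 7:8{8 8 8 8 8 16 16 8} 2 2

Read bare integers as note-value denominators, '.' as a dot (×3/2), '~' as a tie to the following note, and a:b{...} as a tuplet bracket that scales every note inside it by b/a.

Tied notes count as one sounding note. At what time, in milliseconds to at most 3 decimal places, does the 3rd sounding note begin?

note 3 onset = 7/2b = 2592.593ms

1. 0.0ms @ 0 + 2037.037ms (11/4)
2. 2037.037ms @ 11/4 + 555.556ms (3/4)
3. 2592.593ms @ 7/2 + 370.37ms (1/2)
4. 2962.963ms @ 4 + 1481.481ms (2)
5. 4444.444ms @ 6 + 1904.762ms (18/7)
6. 6349.206ms @ 60/7 + 423.28ms (4/7)
7. 6772.487ms @ 64/7 + 423.28ms (4/7)
8. 7195.767ms @ 68/7 + 423.28ms (4/7)
9. 7619.048ms @ 72/7 + 423.28ms (4/7)
10. 8042.328ms @ 76/7 + 211.64ms (2/7)
11. 8253.968ms @ 78/7 + 211.64ms (2/7)
12. 8465.608ms @ 80/7 + 423.28ms (4/7)
13. 8888.889ms @ 12 + 1481.481ms (2)
14. 10370.37ms @ 14 + 1481.481ms (2)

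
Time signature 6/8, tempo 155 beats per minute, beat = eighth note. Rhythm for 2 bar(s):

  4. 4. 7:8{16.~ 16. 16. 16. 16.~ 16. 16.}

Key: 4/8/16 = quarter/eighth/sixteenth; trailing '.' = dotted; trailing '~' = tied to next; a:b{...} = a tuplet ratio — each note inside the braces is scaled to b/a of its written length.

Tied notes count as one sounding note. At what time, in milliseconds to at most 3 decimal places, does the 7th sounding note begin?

note 7 onset = 78/7b = 4313.364ms

1. 0.0ms @ 0 + 1161.29ms (3)
2. 1161.29ms @ 3 + 1161.29ms (3)
3. 2322.581ms @ 6 + 663.594ms (12/7)
4. 2986.175ms @ 54/7 + 331.797ms (6/7)
5. 3317.972ms @ 60/7 + 331.797ms (6/7)
6. 3649.77ms @ 66/7 + 663.594ms (12/7)
7. 4313.364ms @ 78/7 + 331.797ms (6/7)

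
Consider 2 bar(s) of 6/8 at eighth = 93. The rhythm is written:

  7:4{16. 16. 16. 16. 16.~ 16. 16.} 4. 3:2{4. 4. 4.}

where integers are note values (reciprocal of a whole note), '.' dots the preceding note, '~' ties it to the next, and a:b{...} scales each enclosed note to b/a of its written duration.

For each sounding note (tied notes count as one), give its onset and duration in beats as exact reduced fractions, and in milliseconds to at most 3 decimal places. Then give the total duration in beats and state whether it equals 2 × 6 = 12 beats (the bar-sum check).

1) 0.0ms=0b +276.498ms=3/7b
2) 276.498ms=3/7b +276.498ms=3/7b
3) 552.995ms=6/7b +276.498ms=3/7b
4) 829.493ms=9/7b +276.498ms=3/7b
5) 1105.991ms=12/7b +552.995ms=6/7b
6) 1658.986ms=18/7b +276.498ms=3/7b
7) 1935.484ms=3b +1935.484ms=3b
8) 3870.968ms=6b +1290.323ms=2b
9) 5161.29ms=8b +1290.323ms=2b
10) 6451.613ms=10b +1290.323ms=2b
Σ=12b of 12 (93bpm 6/8) — PASS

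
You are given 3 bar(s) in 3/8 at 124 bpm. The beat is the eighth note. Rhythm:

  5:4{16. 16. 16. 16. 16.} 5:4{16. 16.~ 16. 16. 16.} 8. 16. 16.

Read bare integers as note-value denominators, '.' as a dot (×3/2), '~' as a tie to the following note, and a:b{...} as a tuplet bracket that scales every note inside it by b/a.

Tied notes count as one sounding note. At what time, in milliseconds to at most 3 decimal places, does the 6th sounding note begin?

note 6 onset = 3b = 1451.613ms

1. 0.0ms @ 0 + 290.323ms (3/5)
2. 290.323ms @ 3/5 + 290.323ms (3/5)
3. 580.645ms @ 6/5 + 290.323ms (3/5)
4. 870.968ms @ 9/5 + 290.323ms (3/5)
5. 1161.29ms @ 12/5 + 290.323ms (3/5)
6. 1451.613ms @ 3 + 290.323ms (3/5)
7. 1741.935ms @ 18/5 + 580.645ms (6/5)
8. 2322.581ms @ 24/5 + 290.323ms (3/5)
9. 2612.903ms @ 27/5 + 290.323ms (3/5)
10. 2903.226ms @ 6 + 725.806ms (3/2)
11. 3629.032ms @ 15/2 + 362.903ms (3/4)
12. 3991.935ms @ 33/4 + 362.903ms (3/4)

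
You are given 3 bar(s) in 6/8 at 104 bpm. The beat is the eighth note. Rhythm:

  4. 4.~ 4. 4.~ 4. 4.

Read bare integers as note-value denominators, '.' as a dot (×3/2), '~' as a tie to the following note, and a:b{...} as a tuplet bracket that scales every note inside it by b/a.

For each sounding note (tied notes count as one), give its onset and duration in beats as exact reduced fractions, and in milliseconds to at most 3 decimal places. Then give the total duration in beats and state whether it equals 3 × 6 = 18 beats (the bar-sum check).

1) 0.0ms=0b +1730.769ms=3b
2) 1730.769ms=3b +3461.538ms=6b
3) 5192.308ms=9b +3461.538ms=6b
4) 8653.846ms=15b +1730.769ms=3b
Σ=18b of 18 (104bpm 6/8) — PASS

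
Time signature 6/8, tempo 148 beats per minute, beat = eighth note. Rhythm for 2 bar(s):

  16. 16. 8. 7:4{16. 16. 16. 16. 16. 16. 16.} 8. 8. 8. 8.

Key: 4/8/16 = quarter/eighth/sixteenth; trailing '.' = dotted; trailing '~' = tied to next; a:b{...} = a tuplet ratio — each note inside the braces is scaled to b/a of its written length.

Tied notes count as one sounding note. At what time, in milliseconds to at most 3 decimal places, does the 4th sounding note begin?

1. 0.0ms @ 0 + 304.054ms (3/4)
2. 304.054ms @ 3/4 + 304.054ms (3/4)
3. 608.108ms @ 3/2 + 608.108ms (3/2)
4. 1216.216ms @ 3 + 173.745ms (3/7)
5. 1389.961ms @ 24/7 + 173.745ms (3/7)
6. 1563.707ms @ 27/7 + 173.745ms (3/7)
7. 1737.452ms @ 30/7 + 173.745ms (3/7)
8. 1911.197ms @ 33/7 + 173.745ms (3/7)
9. 2084.942ms @ 36/7 + 173.745ms (3/7)
10. 2258.687ms @ 39/7 + 173.745ms (3/7)
11. 2432.432ms @ 6 + 608.108ms (3/2)
12. 3040.541ms @ 15/2 + 608.108ms (3/2)
13. 3648.649ms @ 9 + 608.108ms (3/2)
14. 4256.757ms @ 21/2 + 608.108ms (3/2)

note 4 onset = 3b = 1216.216ms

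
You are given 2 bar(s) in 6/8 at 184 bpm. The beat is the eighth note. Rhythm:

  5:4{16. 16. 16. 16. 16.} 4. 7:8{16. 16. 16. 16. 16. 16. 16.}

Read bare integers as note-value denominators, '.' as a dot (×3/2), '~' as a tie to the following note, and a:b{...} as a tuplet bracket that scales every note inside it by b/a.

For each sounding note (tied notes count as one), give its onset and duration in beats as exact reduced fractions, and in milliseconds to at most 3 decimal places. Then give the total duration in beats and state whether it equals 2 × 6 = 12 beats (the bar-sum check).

1) 0.0ms=0b +195.652ms=3/5b
2) 195.652ms=3/5b +195.652ms=3/5b
3) 391.304ms=6/5b +195.652ms=3/5b
4) 586.957ms=9/5b +195.652ms=3/5b
5) 782.609ms=12/5b +195.652ms=3/5b
6) 978.261ms=3b +978.261ms=3b
7) 1956.522ms=6b +279.503ms=6/7b
8) 2236.025ms=48/7b +279.503ms=6/7b
9) 2515.528ms=54/7b +279.503ms=6/7b
10) 2795.031ms=60/7b +279.503ms=6/7b
11) 3074.534ms=66/7b +279.503ms=6/7b
12) 3354.037ms=72/7b +279.503ms=6/7b
13) 3633.54ms=78/7b +279.503ms=6/7b
Σ=12b of 12 (184bpm 6/8) — PASS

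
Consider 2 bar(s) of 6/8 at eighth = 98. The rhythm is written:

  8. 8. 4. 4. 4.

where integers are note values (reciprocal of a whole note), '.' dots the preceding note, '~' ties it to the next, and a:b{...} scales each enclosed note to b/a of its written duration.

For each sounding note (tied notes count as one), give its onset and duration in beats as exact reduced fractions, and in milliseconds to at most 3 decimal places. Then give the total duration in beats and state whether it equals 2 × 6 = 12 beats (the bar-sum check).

1) 0.0ms=0b +918.367ms=3/2b
2) 918.367ms=3/2b +918.367ms=3/2b
3) 1836.735ms=3b +1836.735ms=3b
4) 3673.469ms=6b +1836.735ms=3b
5) 5510.204ms=9b +1836.735ms=3b
Σ=12b of 12 (98bpm 6/8) — PASS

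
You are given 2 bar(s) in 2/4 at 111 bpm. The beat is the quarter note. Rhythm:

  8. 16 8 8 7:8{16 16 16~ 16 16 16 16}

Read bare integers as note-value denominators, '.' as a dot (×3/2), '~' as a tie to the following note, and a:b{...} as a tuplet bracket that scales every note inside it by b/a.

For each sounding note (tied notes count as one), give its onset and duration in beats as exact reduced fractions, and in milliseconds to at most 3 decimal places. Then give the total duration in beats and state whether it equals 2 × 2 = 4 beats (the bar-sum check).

1) 0.0ms=0b +405.405ms=3/4b
2) 405.405ms=3/4b +135.135ms=1/4b
3) 540.541ms=1b +270.27ms=1/2b
4) 810.811ms=3/2b +270.27ms=1/2b
5) 1081.081ms=2b +154.44ms=2/7b
6) 1235.521ms=16/7b +154.44ms=2/7b
7) 1389.961ms=18/7b +308.88ms=4/7b
8) 1698.842ms=22/7b +154.44ms=2/7b
9) 1853.282ms=24/7b +154.44ms=2/7b
10) 2007.722ms=26/7b +154.44ms=2/7b
Σ=4b of 4 (111bpm 2/4) — PASS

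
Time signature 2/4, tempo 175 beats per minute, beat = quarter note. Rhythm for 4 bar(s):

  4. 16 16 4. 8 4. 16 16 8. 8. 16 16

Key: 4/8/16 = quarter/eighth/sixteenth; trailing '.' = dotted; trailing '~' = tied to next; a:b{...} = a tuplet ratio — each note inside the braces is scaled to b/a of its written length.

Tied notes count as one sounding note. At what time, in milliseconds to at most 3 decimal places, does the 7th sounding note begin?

1. 0.0ms @ 0 + 514.286ms (3/2)
2. 514.286ms @ 3/2 + 85.714ms (1/4)
3. 600.0ms @ 7/4 + 85.714ms (1/4)
4. 685.714ms @ 2 + 514.286ms (3/2)
5. 1200.0ms @ 7/2 + 171.429ms (1/2)
6. 1371.429ms @ 4 + 514.286ms (3/2)
7. 1885.714ms @ 11/2 + 85.714ms (1/4)
8. 1971.429ms @ 23/4 + 85.714ms (1/4)
9. 2057.143ms @ 6 + 257.143ms (3/4)
10. 2314.286ms @ 27/4 + 257.143ms (3/4)
11. 2571.429ms @ 15/2 + 85.714ms (1/4)
12. 2657.143ms @ 31/4 + 85.714ms (1/4)

note 7 onset = 11/2b = 1885.714ms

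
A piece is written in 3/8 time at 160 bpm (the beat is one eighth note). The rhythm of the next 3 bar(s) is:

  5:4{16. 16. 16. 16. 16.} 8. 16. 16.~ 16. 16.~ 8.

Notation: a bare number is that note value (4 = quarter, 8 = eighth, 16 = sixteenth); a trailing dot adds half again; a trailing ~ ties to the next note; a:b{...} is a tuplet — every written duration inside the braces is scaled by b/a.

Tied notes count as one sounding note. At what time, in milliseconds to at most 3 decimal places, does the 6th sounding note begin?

note 6 onset = 3b = 1125.0ms

1. 0.0ms @ 0 + 225.0ms (3/5)
2. 225.0ms @ 3/5 + 225.0ms (3/5)
3. 450.0ms @ 6/5 + 225.0ms (3/5)
4. 675.0ms @ 9/5 + 225.0ms (3/5)
5. 900.0ms @ 12/5 + 225.0ms (3/5)
6. 1125.0ms @ 3 + 562.5ms (3/2)
7. 1687.5ms @ 9/2 + 281.25ms (3/4)
8. 1968.75ms @ 21/4 + 562.5ms (3/2)
9. 2531.25ms @ 27/4 + 843.75ms (9/4)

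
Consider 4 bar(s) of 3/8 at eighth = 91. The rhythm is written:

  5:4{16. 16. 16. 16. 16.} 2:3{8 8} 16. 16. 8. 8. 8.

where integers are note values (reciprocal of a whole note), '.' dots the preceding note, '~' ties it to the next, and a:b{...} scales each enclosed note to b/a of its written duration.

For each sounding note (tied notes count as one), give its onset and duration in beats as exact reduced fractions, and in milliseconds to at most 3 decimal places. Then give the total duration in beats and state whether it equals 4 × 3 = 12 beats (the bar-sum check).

1) 0.0ms=0b +395.604ms=3/5b
2) 395.604ms=3/5b +395.604ms=3/5b
3) 791.209ms=6/5b +395.604ms=3/5b
4) 1186.813ms=9/5b +395.604ms=3/5b
5) 1582.418ms=12/5b +395.604ms=3/5b
6) 1978.022ms=3b +989.011ms=3/2b
7) 2967.033ms=9/2b +989.011ms=3/2b
8) 3956.044ms=6b +494.505ms=3/4b
9) 4450.549ms=27/4b +494.505ms=3/4b
10) 4945.055ms=15/2b +989.011ms=3/2b
11) 5934.066ms=9b +989.011ms=3/2b
12) 6923.077ms=21/2b +989.011ms=3/2b
Σ=12b of 12 (91bpm 3/8) — PASS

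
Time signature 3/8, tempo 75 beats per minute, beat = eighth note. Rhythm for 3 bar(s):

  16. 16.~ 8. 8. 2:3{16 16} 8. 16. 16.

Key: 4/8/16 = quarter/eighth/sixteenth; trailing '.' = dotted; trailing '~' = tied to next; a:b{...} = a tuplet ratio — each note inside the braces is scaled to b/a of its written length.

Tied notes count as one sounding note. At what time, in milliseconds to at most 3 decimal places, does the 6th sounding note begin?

note 6 onset = 6b = 4800.0ms

1. 0.0ms @ 0 + 600.0ms (3/4)
2. 600.0ms @ 3/4 + 1800.0ms (9/4)
3. 2400.0ms @ 3 + 1200.0ms (3/2)
4. 3600.0ms @ 9/2 + 600.0ms (3/4)
5. 4200.0ms @ 21/4 + 600.0ms (3/4)
6. 4800.0ms @ 6 + 1200.0ms (3/2)
7. 6000.0ms @ 15/2 + 600.0ms (3/4)
8. 6600.0ms @ 33/4 + 600.0ms (3/4)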